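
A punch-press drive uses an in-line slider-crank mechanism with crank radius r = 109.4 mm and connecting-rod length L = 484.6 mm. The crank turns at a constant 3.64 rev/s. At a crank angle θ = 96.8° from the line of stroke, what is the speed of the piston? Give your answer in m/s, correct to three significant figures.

2.42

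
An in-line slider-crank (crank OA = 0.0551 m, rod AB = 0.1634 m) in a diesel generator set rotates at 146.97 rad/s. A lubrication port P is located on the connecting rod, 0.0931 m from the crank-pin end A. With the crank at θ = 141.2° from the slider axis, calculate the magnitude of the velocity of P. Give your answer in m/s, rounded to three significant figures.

ω = 147 rad/s.  Crank-pin speed |V_A| = rω = 8.098 m/s, perpendicular to OA.
Rod angle: sinφ = −(r/L) sinθ ⇒ φ = -12.198°; ω_rod = −rω cosθ/√(L²−r²sin²θ) = +39.516 rad/s.
V_P = V_A + ω_rod × AP, with AP = 0.0931 m along the rod.
Components: V_Px = −rω sinθ − a·ω_rod·sinφ = -4.2969 m/s;  V_Py = rω cosθ + a·ω_rod·cosφ = -2.7152 m/s.
|V_P| = √(V_Px² + V_Py²) = 5.0829 m/s.

5.08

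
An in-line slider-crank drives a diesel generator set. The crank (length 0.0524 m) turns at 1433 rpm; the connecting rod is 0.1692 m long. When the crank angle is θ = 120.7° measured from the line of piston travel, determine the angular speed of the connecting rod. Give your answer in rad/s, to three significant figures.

ω = 150.1 rad/s (converted from 1433 rpm).
The rod makes angle φ with the slider axis where L sinφ = r sinθ; differentiating, L cosφ·φ̇ = r ω cosθ.
L cosφ = √(L² − r² sin²θ) = 0.16309 m.
|ω_rod| = r ω |cosθ| / √(L² − r² sin²θ) = 0.0524·150.1·0.51054/0.16309 = 24.616 rad/s.

24.6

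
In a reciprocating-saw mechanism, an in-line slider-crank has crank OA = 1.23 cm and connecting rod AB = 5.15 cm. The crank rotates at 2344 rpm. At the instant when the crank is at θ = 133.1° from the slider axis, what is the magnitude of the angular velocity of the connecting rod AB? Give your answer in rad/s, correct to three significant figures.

40.7

ω = 245.5 rad/s (converted from 2344 rpm).
The rod makes angle φ with the slider axis where L sinφ = r sinθ; differentiating, L cosφ·φ̇ = r ω cosθ.
L cosφ = √(L² − r² sin²θ) = 0.050711 m.
|ω_rod| = r ω |cosθ| / √(L² − r² sin²θ) = 0.0123·245.5·0.68327/0.050711 = 40.68 rad/s.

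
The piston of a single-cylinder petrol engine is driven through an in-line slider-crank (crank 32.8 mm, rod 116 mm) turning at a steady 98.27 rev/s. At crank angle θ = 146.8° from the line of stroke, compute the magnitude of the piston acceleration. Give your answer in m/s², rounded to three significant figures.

ω = 2π·98.3 = 617.4 rad/s
x(θ) = r cosθ + √(L² − r² sin²θ); with ω constant, a = ω²·d²x/dθ².
d²x/dθ² = −r cosθ − r²(cos2θ)/√u − r⁴ sin²2θ/(4u^{3/2}),  u = L² − r² sin²θ = 0.0131334 m².
Substituting r = 0.0328 m, L = 0.116 m, θ = 146.8°: d²x/dθ² = +0.023526 m.
a = ω²·d²x/dθ² = (617.4)²·(+0.023526) = +8969.1 m/s²;  |a| = 8969.1 m/s².

8970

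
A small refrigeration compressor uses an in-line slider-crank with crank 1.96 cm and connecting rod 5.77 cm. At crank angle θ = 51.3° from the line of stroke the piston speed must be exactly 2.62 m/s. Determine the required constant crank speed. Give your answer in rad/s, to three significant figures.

140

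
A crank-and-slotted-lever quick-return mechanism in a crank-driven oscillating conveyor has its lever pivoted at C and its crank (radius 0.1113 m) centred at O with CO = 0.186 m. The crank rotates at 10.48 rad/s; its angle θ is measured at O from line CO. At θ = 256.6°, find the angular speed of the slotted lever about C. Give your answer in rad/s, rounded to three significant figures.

2.13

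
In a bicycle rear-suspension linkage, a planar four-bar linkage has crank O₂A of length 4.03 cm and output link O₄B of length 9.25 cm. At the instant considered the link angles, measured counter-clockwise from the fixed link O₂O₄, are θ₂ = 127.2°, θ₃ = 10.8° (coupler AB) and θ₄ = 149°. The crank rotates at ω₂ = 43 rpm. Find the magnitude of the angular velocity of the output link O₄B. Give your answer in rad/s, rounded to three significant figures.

ω₂ = 4.503 rad/s (from 43 rpm).
Differentiating the loop-closure r₂e^{iθ₂}+r₃e^{iθ₃}=r₁+r₄e^{iθ₄} gives r₂ω₂e^{iθ₂}+r₃ω₃e^{iθ₃}=r₄ω₄e^{iθ₄}.
Eliminating the other unknown: ω₄ = r₂ω₂ sin(θ₂−θ₃) / [r₄ sin(θ₄−θ₃)].
Numerator sine = +0.89571; denominator sine = +0.66653.
Result = 0.0403·4.503·(+0.89571) / (0.0925·(+0.66653)) = +2.6364 rad/s; magnitude 2.6364 rad/s.

2.64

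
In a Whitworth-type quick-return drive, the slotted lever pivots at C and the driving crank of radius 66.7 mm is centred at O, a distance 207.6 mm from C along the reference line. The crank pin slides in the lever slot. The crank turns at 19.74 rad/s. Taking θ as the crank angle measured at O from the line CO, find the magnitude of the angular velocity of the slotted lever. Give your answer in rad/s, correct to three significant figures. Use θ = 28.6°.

4.56

ω = 19.74 rad/s
Crank pin A relative to C: A = (d + r cosθ, r sinθ); lever angle φ = atan2(r sinθ, d + r cosθ).
Differentiating tanφ: φ̇ = rω(d cosθ + r)/(d² + r² + 2dr cosθ).
d² + r² + 2dr cosθ = |CA|² = 0.0718614 m²;  d cosθ + r = +0.24897 m.
|ω_lever| = |0.0667·19.74·+0.24897| / 0.0718614 = 4.5617 rad/s.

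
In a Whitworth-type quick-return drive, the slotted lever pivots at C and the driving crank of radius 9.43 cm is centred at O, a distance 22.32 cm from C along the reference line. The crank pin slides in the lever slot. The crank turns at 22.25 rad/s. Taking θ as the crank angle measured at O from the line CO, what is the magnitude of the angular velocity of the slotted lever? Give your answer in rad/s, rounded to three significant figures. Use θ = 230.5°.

3.13

ω = 22.25 rad/s
Crank pin A relative to C: A = (d + r cosθ, r sinθ); lever angle φ = atan2(r sinθ, d + r cosθ).
Differentiating tanφ: φ̇ = rω(d cosθ + r)/(d² + r² + 2dr cosθ).
d² + r² + 2dr cosθ = |CA|² = 0.0319347 m²;  d cosθ + r = -0.047673 m.
|ω_lever| = |0.0943·22.25·-0.047673| / 0.0319347 = 3.1322 rad/s.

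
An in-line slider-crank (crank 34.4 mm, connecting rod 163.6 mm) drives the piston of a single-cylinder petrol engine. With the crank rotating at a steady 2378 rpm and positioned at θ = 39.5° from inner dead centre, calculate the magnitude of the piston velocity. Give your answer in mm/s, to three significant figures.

6340

ω = 2π·2378/60 = 249 rad/s
For an in-line slider-crank, x = r cosθ + √(L² − r² sin²θ), so v = −rω sinθ·[1 + r cosθ/√(L² − r² sin²θ)].
With r = 0.0344 m, L = 0.1636 m, θ = 39.5°: √(L² − r² sin²θ) = 0.16213 m.
v = −0.0344·249·0.63608·[1 + 0.0344·0.77162/0.16213] = -6.341 m/s.
|v| = 6.341 m/s = 6341 mm/s.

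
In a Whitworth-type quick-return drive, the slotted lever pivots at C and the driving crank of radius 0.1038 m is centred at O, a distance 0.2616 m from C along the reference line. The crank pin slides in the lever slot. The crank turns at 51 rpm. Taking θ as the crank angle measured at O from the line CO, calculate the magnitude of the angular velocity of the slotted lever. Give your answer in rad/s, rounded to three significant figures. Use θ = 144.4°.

1.72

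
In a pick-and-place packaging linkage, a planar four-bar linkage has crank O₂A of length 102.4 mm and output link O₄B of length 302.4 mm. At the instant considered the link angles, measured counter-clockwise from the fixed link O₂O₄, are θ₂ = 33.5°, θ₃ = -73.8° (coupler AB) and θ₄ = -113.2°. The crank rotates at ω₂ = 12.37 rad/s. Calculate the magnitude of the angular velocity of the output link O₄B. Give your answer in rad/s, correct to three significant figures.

6.30

ω₂ = 12.37 rad/s
Differentiating the loop-closure r₂e^{iθ₂}+r₃e^{iθ₃}=r₁+r₄e^{iθ₄} gives r₂ω₂e^{iθ₂}+r₃ω₃e^{iθ₃}=r₄ω₄e^{iθ₄}.
Eliminating the other unknown: ω₄ = r₂ω₂ sin(θ₂−θ₃) / [r₄ sin(θ₄−θ₃)].
Numerator sine = +0.95476; denominator sine = -0.63473.
Result = 0.1024·12.37·(+0.95476) / (0.3024·(-0.63473)) = -6.3008 rad/s; magnitude 6.3008 rad/s.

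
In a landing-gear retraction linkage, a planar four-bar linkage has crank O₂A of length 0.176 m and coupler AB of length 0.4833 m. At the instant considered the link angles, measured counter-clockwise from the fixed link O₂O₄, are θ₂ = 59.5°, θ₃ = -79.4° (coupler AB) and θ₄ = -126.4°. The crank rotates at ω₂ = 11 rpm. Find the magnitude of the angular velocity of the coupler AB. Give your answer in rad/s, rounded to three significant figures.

ω₂ = 1.152 rad/s (from 11 rpm).
Differentiating the loop-closure r₂e^{iθ₂}+r₃e^{iθ₃}=r₁+r₄e^{iθ₄} gives r₂ω₂e^{iθ₂}+r₃ω₃e^{iθ₃}=r₄ω₄e^{iθ₄}.
Eliminating the other unknown: ω₃ = r₂ω₂ sin(θ₄−θ₂) / [r₃ sin(θ₃−θ₄)].
Numerator sine = +0.10279; denominator sine = +0.73135.
Result = 0.176·1.152·(+0.10279) / (0.4833·(+0.73135)) = +0.058959 rad/s; magnitude 0.058959 rad/s.

0.0590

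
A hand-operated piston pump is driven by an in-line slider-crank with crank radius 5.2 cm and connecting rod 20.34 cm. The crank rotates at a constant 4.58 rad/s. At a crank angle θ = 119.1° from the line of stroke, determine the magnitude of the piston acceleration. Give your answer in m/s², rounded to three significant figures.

ω = 4.58 rad/s
x(θ) = r cosθ + √(L² − r² sin²θ); with ω constant, a = ω²·d²x/dθ².
d²x/dθ² = −r cosθ − r²(cos2θ)/√u − r⁴ sin²2θ/(4u^{3/2}),  u = L² − r² sin²θ = 0.0393071 m².
Substituting r = 0.052 m, L = 0.2034 m, θ = 119.1°: d²x/dθ² = +0.032307 m.
a = ω²·d²x/dθ² = (4.58)²·(+0.032307) = +0.67768 m/s²;  |a| = 0.67768 m/s².

0.678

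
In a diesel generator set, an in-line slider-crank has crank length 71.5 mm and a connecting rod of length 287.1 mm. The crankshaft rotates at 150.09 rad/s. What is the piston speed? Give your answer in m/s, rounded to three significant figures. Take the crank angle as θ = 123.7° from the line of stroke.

7.67

ω = 150.1 rad/s
For an in-line slider-crank, x = r cosθ + √(L² − r² sin²θ), so v = −rω sinθ·[1 + r cosθ/√(L² − r² sin²θ)].
With r = 0.0715 m, L = 0.2871 m, θ = 123.7°: √(L² − r² sin²θ) = 0.28087 m.
v = −0.0715·150.1·0.83195·[1 + 0.0715·-0.55484/0.28087] = -7.667 m/s.
|v| = 7.667 m/s.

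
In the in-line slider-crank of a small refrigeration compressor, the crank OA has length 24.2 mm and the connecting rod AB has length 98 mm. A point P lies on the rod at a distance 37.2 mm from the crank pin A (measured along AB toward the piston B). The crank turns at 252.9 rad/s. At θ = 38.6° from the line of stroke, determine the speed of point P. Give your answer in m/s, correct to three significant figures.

ω = 252.9 rad/s.  Crank-pin speed |V_A| = rω = 6.1202 m/s, perpendicular to OA.
Rod angle: sinφ = −(r/L) sinθ ⇒ φ = -8.862°; ω_rod = −rω cosθ/√(L²−r²sin²θ) = -49.396 rad/s.
V_P = V_A + ω_rod × AP, with AP = 0.0372 m along the rod.
Components: V_Px = −rω sinθ − a·ω_rod·sinφ = -4.1013 m/s;  V_Py = rω cosθ + a·ω_rod·cosφ = +2.9674 m/s.
|V_P| = √(V_Px² + V_Py²) = 5.0623 m/s.

5.06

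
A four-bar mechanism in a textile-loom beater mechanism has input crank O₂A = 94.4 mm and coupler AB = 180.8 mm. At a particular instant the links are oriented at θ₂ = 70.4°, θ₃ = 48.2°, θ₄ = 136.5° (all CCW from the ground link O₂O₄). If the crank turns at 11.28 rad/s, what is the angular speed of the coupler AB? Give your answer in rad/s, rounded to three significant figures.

ω₂ = 11.28 rad/s
Differentiating the loop-closure r₂e^{iθ₂}+r₃e^{iθ₃}=r₁+r₄e^{iθ₄} gives r₂ω₂e^{iθ₂}+r₃ω₃e^{iθ₃}=r₄ω₄e^{iθ₄}.
Eliminating the other unknown: ω₃ = r₂ω₂ sin(θ₄−θ₂) / [r₃ sin(θ₃−θ₄)].
Numerator sine = +0.91425; denominator sine = -0.99956.
Result = 0.0944·11.28·(+0.91425) / (0.1808·(-0.99956)) = -5.3869 rad/s; magnitude 5.3869 rad/s.

5.39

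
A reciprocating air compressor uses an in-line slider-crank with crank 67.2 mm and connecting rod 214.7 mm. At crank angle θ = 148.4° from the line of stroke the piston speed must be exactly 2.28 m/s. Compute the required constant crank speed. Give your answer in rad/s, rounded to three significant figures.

88.7

For an in-line slider-crank, |v_piston| = rω|sinθ|·[1 + r cosθ/√(L² − r² sin²θ)].
With r = 0.0672 m, L = 0.2147 m, θ = 148.4°: the bracketed kinematic factor |dx/dθ| = 0.025696 m.
ω = v/|dx/dθ| = 2.28/0.025696 = 88.73 rad/s.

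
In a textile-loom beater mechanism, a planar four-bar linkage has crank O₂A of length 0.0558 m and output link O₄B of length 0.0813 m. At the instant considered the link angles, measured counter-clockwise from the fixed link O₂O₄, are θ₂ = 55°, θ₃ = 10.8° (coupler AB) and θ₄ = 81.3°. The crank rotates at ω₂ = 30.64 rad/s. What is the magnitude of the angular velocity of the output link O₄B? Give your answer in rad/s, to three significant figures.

15.6

ω₂ = 30.64 rad/s
Differentiating the loop-closure r₂e^{iθ₂}+r₃e^{iθ₃}=r₁+r₄e^{iθ₄} gives r₂ω₂e^{iθ₂}+r₃ω₃e^{iθ₃}=r₄ω₄e^{iθ₄}.
Eliminating the other unknown: ω₄ = r₂ω₂ sin(θ₂−θ₃) / [r₄ sin(θ₄−θ₃)].
Numerator sine = +0.69717; denominator sine = +0.94264.
Result = 0.0558·30.64·(+0.69717) / (0.0813·(+0.94264)) = +15.553 rad/s; magnitude 15.553 rad/s.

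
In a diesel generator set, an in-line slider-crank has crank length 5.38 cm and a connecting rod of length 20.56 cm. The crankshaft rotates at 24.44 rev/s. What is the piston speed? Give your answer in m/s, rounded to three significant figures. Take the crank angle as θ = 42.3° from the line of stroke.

6.65

ω = 2π·24.4 = 153.6 rad/s
For an in-line slider-crank, x = r cosθ + √(L² − r² sin²θ), so v = −rω sinθ·[1 + r cosθ/√(L² − r² sin²θ)].
With r = 0.0538 m, L = 0.2056 m, θ = 42.3°: √(L² − r² sin²θ) = 0.20239 m.
v = −0.0538·153.6·0.67301·[1 + 0.0538·0.73963/0.20239] = -6.6534 m/s.
|v| = 6.6534 m/s.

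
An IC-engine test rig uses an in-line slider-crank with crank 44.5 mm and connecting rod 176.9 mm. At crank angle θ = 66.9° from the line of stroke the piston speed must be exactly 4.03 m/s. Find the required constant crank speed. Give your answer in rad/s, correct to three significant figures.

89.4

For an in-line slider-crank, |v_piston| = rω|sinθ|·[1 + r cosθ/√(L² − r² sin²θ)].
With r = 0.0445 m, L = 0.1769 m, θ = 66.9°: the bracketed kinematic factor |dx/dθ| = 0.045085 m.
ω = v/|dx/dθ| = 4.03/0.045085 = 89.388 rad/s.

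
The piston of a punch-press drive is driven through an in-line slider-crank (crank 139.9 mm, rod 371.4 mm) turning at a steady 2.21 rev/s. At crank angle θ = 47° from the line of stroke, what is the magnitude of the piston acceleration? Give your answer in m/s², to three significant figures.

18.1

ω = 2π·2.21 = 13.89 rad/s
x(θ) = r cosθ + √(L² − r² sin²θ); with ω constant, a = ω²·d²x/dθ².
d²x/dθ² = −r cosθ − r²(cos2θ)/√u − r⁴ sin²2θ/(4u^{3/2}),  u = L² − r² sin²θ = 0.127469 m².
Substituting r = 0.1399 m, L = 0.3714 m, θ = 47°: d²x/dθ² = -0.093682 m.
a = ω²·d²x/dθ² = (13.89)²·(-0.093682) = -18.063 m/s²;  |a| = 18.063 m/s².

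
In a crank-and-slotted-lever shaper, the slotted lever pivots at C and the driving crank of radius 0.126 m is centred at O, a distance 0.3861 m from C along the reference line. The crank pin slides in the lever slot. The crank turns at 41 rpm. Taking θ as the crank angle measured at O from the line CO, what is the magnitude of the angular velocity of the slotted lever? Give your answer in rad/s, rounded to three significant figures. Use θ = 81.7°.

0.549

ω = 4.294 rad/s (from 41 rpm).
Crank pin A relative to C: A = (d + r cosθ, r sinθ); lever angle φ = atan2(r sinθ, d + r cosθ).
Differentiating tanφ: φ̇ = rω(d cosθ + r)/(d² + r² + 2dr cosθ).
d² + r² + 2dr cosθ = |CA|² = 0.178995 m²;  d cosθ + r = +0.18174 m.
|ω_lever| = |0.126·4.294·+0.18174| / 0.178995 = 0.54927 rad/s.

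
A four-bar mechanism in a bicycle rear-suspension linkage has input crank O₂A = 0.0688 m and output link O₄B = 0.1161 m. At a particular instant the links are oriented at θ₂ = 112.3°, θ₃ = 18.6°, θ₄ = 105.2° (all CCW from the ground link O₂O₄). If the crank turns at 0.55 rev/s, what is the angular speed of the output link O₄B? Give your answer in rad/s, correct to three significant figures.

2.05

ω₂ = 3.456 rad/s (from 0.55 rev/s).
Differentiating the loop-closure r₂e^{iθ₂}+r₃e^{iθ₃}=r₁+r₄e^{iθ₄} gives r₂ω₂e^{iθ₂}+r₃ω₃e^{iθ₃}=r₄ω₄e^{iθ₄}.
Eliminating the other unknown: ω₄ = r₂ω₂ sin(θ₂−θ₃) / [r₄ sin(θ₄−θ₃)].
Numerator sine = +0.99792; denominator sine = +0.99824.
Result = 0.0688·3.456·(+0.99792) / (0.1161·(+0.99824)) = +2.0472 rad/s; magnitude 2.0472 rad/s.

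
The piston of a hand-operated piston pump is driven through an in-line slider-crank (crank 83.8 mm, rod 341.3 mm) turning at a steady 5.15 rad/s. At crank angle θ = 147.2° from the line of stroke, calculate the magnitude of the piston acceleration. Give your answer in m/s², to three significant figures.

ω = 5.15 rad/s
x(θ) = r cosθ + √(L² − r² sin²θ); with ω constant, a = ω²·d²x/dθ².
d²x/dθ² = −r cosθ − r²(cos2θ)/√u − r⁴ sin²2θ/(4u^{3/2}),  u = L² − r² sin²θ = 0.114425 m².
Substituting r = 0.0838 m, L = 0.3413 m, θ = 147.2°: d²x/dθ² = +0.061599 m.
a = ω²·d²x/dθ² = (5.15)²·(+0.061599) = +1.6338 m/s²;  |a| = 1.6338 m/s².

1.63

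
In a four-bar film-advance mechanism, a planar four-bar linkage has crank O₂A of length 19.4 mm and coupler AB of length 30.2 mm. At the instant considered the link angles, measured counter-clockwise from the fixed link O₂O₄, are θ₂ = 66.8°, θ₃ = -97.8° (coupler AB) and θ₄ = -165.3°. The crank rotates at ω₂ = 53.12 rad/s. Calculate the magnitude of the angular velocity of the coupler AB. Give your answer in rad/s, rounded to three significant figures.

29.1

ω₂ = 53.12 rad/s
Differentiating the loop-closure r₂e^{iθ₂}+r₃e^{iθ₃}=r₁+r₄e^{iθ₄} gives r₂ω₂e^{iθ₂}+r₃ω₃e^{iθ₃}=r₄ω₄e^{iθ₄}.
Eliminating the other unknown: ω₃ = r₂ω₂ sin(θ₄−θ₂) / [r₃ sin(θ₃−θ₄)].
Numerator sine = +0.78908; denominator sine = +0.92388.
Result = 0.0194·53.12·(+0.78908) / (0.0302·(+0.92388)) = +29.145 rad/s; magnitude 29.145 rad/s.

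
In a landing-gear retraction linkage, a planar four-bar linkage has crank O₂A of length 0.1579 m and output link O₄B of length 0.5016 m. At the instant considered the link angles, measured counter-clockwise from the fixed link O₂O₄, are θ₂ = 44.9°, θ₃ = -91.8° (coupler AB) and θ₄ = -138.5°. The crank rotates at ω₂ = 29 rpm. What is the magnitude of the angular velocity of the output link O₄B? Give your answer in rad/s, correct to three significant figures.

0.901

ω₂ = 3.037 rad/s (from 29 rpm).
Differentiating the loop-closure r₂e^{iθ₂}+r₃e^{iθ₃}=r₁+r₄e^{iθ₄} gives r₂ω₂e^{iθ₂}+r₃ω₃e^{iθ₃}=r₄ω₄e^{iθ₄}.
Eliminating the other unknown: ω₄ = r₂ω₂ sin(θ₂−θ₃) / [r₄ sin(θ₄−θ₃)].
Numerator sine = +0.68582; denominator sine = -0.72777.
Result = 0.1579·3.037·(+0.68582) / (0.5016·(-0.72777)) = -0.90087 rad/s; magnitude 0.90087 rad/s.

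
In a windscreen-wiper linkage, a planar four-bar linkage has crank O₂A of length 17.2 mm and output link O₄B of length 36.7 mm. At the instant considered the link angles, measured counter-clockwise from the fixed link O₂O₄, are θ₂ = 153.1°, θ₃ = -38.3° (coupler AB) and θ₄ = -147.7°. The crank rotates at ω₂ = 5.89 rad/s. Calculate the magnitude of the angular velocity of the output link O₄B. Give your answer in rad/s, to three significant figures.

ω₂ = 5.89 rad/s
Differentiating the loop-closure r₂e^{iθ₂}+r₃e^{iθ₃}=r₁+r₄e^{iθ₄} gives r₂ω₂e^{iθ₂}+r₃ω₃e^{iθ₃}=r₄ω₄e^{iθ₄}.
Eliminating the other unknown: ω₄ = r₂ω₂ sin(θ₂−θ₃) / [r₄ sin(θ₄−θ₃)].
Numerator sine = -0.19766; denominator sine = -0.94322.
Result = 0.0172·5.89·(-0.19766) / (0.0367·(-0.94322)) = +0.57846 rad/s; magnitude 0.57846 rad/s.

0.578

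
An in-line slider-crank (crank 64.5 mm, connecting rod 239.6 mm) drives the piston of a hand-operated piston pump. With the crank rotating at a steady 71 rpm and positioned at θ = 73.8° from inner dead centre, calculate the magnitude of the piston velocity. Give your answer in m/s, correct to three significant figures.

0.496

ω = 2π·71/60 = 7.435 rad/s
For an in-line slider-crank, x = r cosθ + √(L² − r² sin²θ), so v = −rω sinθ·[1 + r cosθ/√(L² − r² sin²θ)].
With r = 0.0645 m, L = 0.2396 m, θ = 73.8°: √(L² − r² sin²θ) = 0.23146 m.
v = −0.0645·7.435·0.96029·[1 + 0.0645·0.27899/0.23146] = -0.49633 m/s.
|v| = 0.49633 m/s.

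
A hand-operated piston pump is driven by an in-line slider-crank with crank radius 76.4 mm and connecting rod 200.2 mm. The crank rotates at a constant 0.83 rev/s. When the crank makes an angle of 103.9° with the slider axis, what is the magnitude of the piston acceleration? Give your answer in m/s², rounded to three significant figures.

ω = 2π·0.83 = 5.215 rad/s
x(θ) = r cosθ + √(L² − r² sin²θ); with ω constant, a = ω²·d²x/dθ².
d²x/dθ² = −r cosθ − r²(cos2θ)/√u − r⁴ sin²2θ/(4u^{3/2}),  u = L² − r² sin²θ = 0.0345799 m².
Substituting r = 0.0764 m, L = 0.2002 m, θ = 103.9°: d²x/dθ² = +0.045831 m.
a = ω²·d²x/dθ² = (5.215)²·(+0.045831) = +1.2465 m/s²;  |a| = 1.2465 m/s².

1.25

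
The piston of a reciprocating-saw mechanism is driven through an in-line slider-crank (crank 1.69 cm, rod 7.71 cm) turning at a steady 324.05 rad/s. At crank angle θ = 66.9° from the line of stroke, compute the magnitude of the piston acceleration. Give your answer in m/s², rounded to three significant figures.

424

ω = 324.1 rad/s
x(θ) = r cosθ + √(L² − r² sin²θ); with ω constant, a = ω²·d²x/dθ².
d²x/dθ² = −r cosθ − r²(cos2θ)/√u − r⁴ sin²2θ/(4u^{3/2}),  u = L² − r² sin²θ = 0.00570276 m².
Substituting r = 0.0169 m, L = 0.0771 m, θ = 66.9°: d²x/dθ² = -0.0040374 m.
a = ω²·d²x/dθ² = (324.1)²·(-0.0040374) = -423.96 m/s²;  |a| = 423.96 m/s².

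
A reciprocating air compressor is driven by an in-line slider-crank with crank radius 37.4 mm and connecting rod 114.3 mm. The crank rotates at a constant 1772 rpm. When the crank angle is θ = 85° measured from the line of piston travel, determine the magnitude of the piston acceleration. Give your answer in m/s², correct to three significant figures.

ω = 2π·1772/60 = 185.6 rad/s
x(θ) = r cosθ + √(L² − r² sin²θ); with ω constant, a = ω²·d²x/dθ².
d²x/dθ² = −r cosθ − r²(cos2θ)/√u − r⁴ sin²2θ/(4u^{3/2}),  u = L² − r² sin²θ = 0.0116764 m².
Substituting r = 0.0374 m, L = 0.1143 m, θ = 85°: d²x/dθ² = +0.0094767 m.
a = ω²·d²x/dθ² = (185.6)²·(+0.0094767) = +326.32 m/s²;  |a| = 326.32 m/s².

326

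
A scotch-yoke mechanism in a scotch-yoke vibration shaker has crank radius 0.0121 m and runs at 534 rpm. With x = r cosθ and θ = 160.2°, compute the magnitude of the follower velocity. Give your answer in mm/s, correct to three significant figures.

229

ω = 55.92 rad/s (from 534 rpm).
x = r cosθ ⇒ ẋ = −rω sinθ.
|v| = rω|sinθ| = 0.0121·55.92·|sin 160.2°| = 0.2292 m/s = 229.2 mm/s.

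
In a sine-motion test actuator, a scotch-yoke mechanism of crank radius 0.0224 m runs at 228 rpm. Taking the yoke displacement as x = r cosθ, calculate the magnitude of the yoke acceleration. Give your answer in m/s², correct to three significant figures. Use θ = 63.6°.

ω = 23.88 rad/s (from 228 rpm).
x = r cosθ ⇒ ẍ = −rω² cosθ (ω constant).
|a| = rω²|cosθ| = 0.0224·(23.88)²·|cos 63.6°| = 5.6778 m/s².

5.68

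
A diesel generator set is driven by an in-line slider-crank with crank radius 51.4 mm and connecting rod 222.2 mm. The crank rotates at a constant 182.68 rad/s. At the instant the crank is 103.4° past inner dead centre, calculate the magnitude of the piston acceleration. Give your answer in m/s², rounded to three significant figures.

760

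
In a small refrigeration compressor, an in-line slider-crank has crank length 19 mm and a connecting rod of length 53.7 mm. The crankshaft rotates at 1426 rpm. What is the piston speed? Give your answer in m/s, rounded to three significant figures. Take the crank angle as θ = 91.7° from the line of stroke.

ω = 2π·1426/60 = 149.3 rad/s
For an in-line slider-crank, x = r cosθ + √(L² − r² sin²θ), so v = −rω sinθ·[1 + r cosθ/√(L² − r² sin²θ)].
With r = 0.019 m, L = 0.0537 m, θ = 91.7°: √(L² − r² sin²θ) = 0.05023 m.
v = −0.019·149.3·0.99956·[1 + 0.019·-0.02967/0.05023] = -2.8042 m/s.
|v| = 2.8042 m/s.

2.80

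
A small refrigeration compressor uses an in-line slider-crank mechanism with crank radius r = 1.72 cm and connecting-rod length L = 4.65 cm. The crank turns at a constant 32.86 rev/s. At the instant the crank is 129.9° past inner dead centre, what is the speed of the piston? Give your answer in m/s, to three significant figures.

2.05

ω = 2π·32.9 = 206.5 rad/s
For an in-line slider-crank, x = r cosθ + √(L² − r² sin²θ), so v = −rω sinθ·[1 + r cosθ/√(L² − r² sin²θ)].
With r = 0.0172 m, L = 0.0465 m, θ = 129.9°: √(L² − r² sin²θ) = 0.044589 m.
v = −0.0172·206.5·0.76717·[1 + 0.0172·-0.64145/0.044589] = -2.0502 m/s.
|v| = 2.0502 m/s.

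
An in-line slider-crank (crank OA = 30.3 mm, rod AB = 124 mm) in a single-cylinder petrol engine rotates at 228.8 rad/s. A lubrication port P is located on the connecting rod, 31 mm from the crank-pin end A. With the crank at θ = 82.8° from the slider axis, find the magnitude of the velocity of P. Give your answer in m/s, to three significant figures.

ω = 228.8 rad/s.  Crank-pin speed |V_A| = rω = 6.9326 m/s, perpendicular to OA.
Rod angle: sinφ = −(r/L) sinθ ⇒ φ = -14.030°; ω_rod = −rω cosθ/√(L²−r²sin²θ) = -7.2226 rad/s.
V_P = V_A + ω_rod × AP, with AP = 0.031 m along the rod.
Components: V_Px = −rω sinθ − a·ω_rod·sinφ = -6.9323 m/s;  V_Py = rω cosθ + a·ω_rod·cosφ = +0.65167 m/s.
|V_P| = √(V_Px² + V_Py²) = 6.9628 m/s.

6.96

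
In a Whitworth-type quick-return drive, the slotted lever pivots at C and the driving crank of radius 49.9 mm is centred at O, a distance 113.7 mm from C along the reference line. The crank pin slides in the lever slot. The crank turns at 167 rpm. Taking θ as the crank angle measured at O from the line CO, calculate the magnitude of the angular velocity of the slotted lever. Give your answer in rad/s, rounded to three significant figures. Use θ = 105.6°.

1.36

ω = 17.49 rad/s (from 167 rpm).
Crank pin A relative to C: A = (d + r cosθ, r sinθ); lever angle φ = atan2(r sinθ, d + r cosθ).
Differentiating tanφ: φ̇ = rω(d cosθ + r)/(d² + r² + 2dr cosθ).
d² + r² + 2dr cosθ = |CA|² = 0.0123662 m²;  d cosθ + r = +0.019324 m.
|ω_lever| = |0.0499·17.49·+0.019324| / 0.0123662 = 1.3636 rad/s.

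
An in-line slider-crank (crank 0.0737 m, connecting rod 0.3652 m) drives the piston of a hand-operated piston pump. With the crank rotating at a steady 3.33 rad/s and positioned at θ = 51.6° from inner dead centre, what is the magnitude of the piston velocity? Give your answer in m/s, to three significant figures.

0.217

ω = 3.33 rad/s
For an in-line slider-crank, x = r cosθ + √(L² − r² sin²θ), so v = −rω sinθ·[1 + r cosθ/√(L² − r² sin²θ)].
With r = 0.0737 m, L = 0.3652 m, θ = 51.6°: √(L² − r² sin²θ) = 0.3606 m.
v = −0.0737·3.33·0.78369·[1 + 0.0737·0.62115/0.3606] = -0.21675 m/s.
|v| = 0.21675 m/s.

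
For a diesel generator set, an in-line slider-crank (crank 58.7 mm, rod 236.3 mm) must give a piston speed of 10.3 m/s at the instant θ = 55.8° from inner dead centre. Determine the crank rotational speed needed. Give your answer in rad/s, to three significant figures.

186

For an in-line slider-crank, |v_piston| = rω|sinθ|·[1 + r cosθ/√(L² − r² sin²θ)].
With r = 0.0587 m, L = 0.2363 m, θ = 55.8°: the bracketed kinematic factor |dx/dθ| = 0.055476 m.
ω = v/|dx/dθ| = 10.3/0.055476 = 185.66 rad/s.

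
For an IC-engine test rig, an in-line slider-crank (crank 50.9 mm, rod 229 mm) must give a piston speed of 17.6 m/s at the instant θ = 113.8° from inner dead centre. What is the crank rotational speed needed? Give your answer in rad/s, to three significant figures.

416

For an in-line slider-crank, |v_piston| = rω|sinθ|·[1 + r cosθ/√(L² − r² sin²θ)].
With r = 0.0509 m, L = 0.229 m, θ = 113.8°: the bracketed kinematic factor |dx/dθ| = 0.042305 m.
ω = v/|dx/dθ| = 17.6/0.042305 = 416.03 rad/s.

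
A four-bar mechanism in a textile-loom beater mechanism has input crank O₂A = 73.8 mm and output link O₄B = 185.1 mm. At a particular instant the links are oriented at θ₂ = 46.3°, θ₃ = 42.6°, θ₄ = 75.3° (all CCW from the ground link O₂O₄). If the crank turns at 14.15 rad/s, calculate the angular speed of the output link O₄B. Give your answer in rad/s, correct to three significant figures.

ω₂ = 14.15 rad/s
Differentiating the loop-closure r₂e^{iθ₂}+r₃e^{iθ₃}=r₁+r₄e^{iθ₄} gives r₂ω₂e^{iθ₂}+r₃ω₃e^{iθ₃}=r₄ω₄e^{iθ₄}.
Eliminating the other unknown: ω₄ = r₂ω₂ sin(θ₂−θ₃) / [r₄ sin(θ₄−θ₃)].
Numerator sine = +0.06453; denominator sine = +0.54024.
Result = 0.0738·14.15·(+0.06453) / (0.1851·(+0.54024)) = +0.6739 rad/s; magnitude 0.6739 rad/s.

0.674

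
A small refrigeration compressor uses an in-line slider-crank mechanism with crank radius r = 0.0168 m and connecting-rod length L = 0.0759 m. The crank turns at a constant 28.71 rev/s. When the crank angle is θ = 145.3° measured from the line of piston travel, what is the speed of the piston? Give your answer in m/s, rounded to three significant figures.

1.41

ω = 2π·28.7 = 180.4 rad/s
For an in-line slider-crank, x = r cosθ + √(L² − r² sin²θ), so v = −rω sinθ·[1 + r cosθ/√(L² − r² sin²θ)].
With r = 0.0168 m, L = 0.0759 m, θ = 145.3°: √(L² − r² sin²θ) = 0.075295 m.
v = −0.0168·180.4·0.56928·[1 + 0.0168·-0.82214/0.075295] = -1.4088 m/s.
|v| = 1.4088 m/s.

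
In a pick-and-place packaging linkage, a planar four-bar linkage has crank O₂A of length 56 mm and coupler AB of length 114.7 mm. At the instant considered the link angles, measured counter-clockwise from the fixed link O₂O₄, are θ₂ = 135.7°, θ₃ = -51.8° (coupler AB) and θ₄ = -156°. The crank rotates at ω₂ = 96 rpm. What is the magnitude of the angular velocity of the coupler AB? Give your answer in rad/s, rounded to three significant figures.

4.70

ω₂ = 10.05 rad/s (from 96 rpm).
Differentiating the loop-closure r₂e^{iθ₂}+r₃e^{iθ₃}=r₁+r₄e^{iθ₄} gives r₂ω₂e^{iθ₂}+r₃ω₃e^{iθ₃}=r₄ω₄e^{iθ₄}.
Eliminating the other unknown: ω₃ = r₂ω₂ sin(θ₄−θ₂) / [r₃ sin(θ₃−θ₄)].
Numerator sine = +0.92913; denominator sine = +0.96945.
Result = 0.056·10.05·(+0.92913) / (0.1147·(+0.96945)) = +4.7041 rad/s; magnitude 4.7041 rad/s.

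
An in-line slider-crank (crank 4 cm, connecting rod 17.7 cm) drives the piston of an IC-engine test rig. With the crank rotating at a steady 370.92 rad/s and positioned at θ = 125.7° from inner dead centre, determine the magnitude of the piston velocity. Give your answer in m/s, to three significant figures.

ω = 370.9 rad/s
For an in-line slider-crank, x = r cosθ + √(L² − r² sin²θ), so v = −rω sinθ·[1 + r cosθ/√(L² − r² sin²θ)].
With r = 0.04 m, L = 0.177 m, θ = 125.7°: √(L² − r² sin²θ) = 0.17399 m.
v = −0.04·370.9·0.81208·[1 + 0.04·-0.58354/0.17399] = -10.432 m/s.
|v| = 10.432 m/s.

10.4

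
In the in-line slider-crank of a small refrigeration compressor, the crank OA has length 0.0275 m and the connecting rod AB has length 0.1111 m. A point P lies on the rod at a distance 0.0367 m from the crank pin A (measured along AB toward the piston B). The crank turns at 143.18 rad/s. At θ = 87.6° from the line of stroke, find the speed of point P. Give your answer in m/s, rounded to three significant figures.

3.95

ω = 143.2 rad/s.  Crank-pin speed |V_A| = rω = 3.9375 m/s, perpendicular to OA.
Rod angle: sinφ = −(r/L) sinθ ⇒ φ = -14.318°; ω_rod = −rω cosθ/√(L²−r²sin²θ) = -1.5317 rad/s.
V_P = V_A + ω_rod × AP, with AP = 0.0367 m along the rod.
Components: V_Px = −rω sinθ − a·ω_rod·sinφ = -3.9479 m/s;  V_Py = rω cosθ + a·ω_rod·cosφ = +0.11042 m/s.
|V_P| = √(V_Px² + V_Py²) = 3.9494 m/s.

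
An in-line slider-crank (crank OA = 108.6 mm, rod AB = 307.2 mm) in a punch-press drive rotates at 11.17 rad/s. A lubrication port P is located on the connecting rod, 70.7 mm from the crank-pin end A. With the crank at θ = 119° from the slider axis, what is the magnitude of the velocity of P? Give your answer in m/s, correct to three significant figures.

1.11

ω = 11.17 rad/s.  Crank-pin speed |V_A| = rω = 1.2131 m/s, perpendicular to OA.
Rod angle: sinφ = −(r/L) sinθ ⇒ φ = -18.011°; ω_rod = −rω cosθ/√(L²−r²sin²θ) = +2.013 rad/s.
V_P = V_A + ω_rod × AP, with AP = 0.0707 m along the rod.
Components: V_Px = −rω sinθ − a·ω_rod·sinφ = -1.017 m/s;  V_Py = rω cosθ + a·ω_rod·cosφ = -0.45276 m/s.
|V_P| = √(V_Px² + V_Py²) = 1.1132 m/s.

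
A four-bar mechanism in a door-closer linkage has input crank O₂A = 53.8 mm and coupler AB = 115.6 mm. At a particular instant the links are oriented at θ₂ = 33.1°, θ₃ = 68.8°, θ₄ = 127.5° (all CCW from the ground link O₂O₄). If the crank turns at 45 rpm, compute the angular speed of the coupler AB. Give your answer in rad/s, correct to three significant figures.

ω₂ = 4.712 rad/s (from 45 rpm).
Differentiating the loop-closure r₂e^{iθ₂}+r₃e^{iθ₃}=r₁+r₄e^{iθ₄} gives r₂ω₂e^{iθ₂}+r₃ω₃e^{iθ₃}=r₄ω₄e^{iθ₄}.
Eliminating the other unknown: ω₃ = r₂ω₂ sin(θ₄−θ₂) / [r₃ sin(θ₃−θ₄)].
Numerator sine = +0.99705; denominator sine = -0.85446.
Result = 0.0538·4.712·(+0.99705) / (0.1156·(-0.85446)) = -2.5591 rad/s; magnitude 2.5591 rad/s.

2.56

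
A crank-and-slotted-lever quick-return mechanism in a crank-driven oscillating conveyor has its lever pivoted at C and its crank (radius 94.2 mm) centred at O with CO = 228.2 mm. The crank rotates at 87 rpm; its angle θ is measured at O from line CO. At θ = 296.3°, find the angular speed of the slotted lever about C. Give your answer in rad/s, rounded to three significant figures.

2.10

ω = 9.111 rad/s (from 87 rpm).
Crank pin A relative to C: A = (d + r cosθ, r sinθ); lever angle φ = atan2(r sinθ, d + r cosθ).
Differentiating tanφ: φ̇ = rω(d cosθ + r)/(d² + r² + 2dr cosθ).
d² + r² + 2dr cosθ = |CA|² = 0.0799978 m²;  d cosθ + r = +0.19531 m.
|ω_lever| = |0.0942·9.111·+0.19531| / 0.0799978 = 2.0953 rad/s.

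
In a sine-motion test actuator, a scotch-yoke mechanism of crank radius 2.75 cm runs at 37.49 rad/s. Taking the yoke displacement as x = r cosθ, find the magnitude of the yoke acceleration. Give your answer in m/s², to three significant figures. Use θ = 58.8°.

ω = 37.49 rad/s
x = r cosθ ⇒ ẍ = −rω² cosθ (ω constant).
|a| = rω²|cosθ| = 0.0275·(37.49)²·|cos 58.8°| = 20.022 m/s².

20.0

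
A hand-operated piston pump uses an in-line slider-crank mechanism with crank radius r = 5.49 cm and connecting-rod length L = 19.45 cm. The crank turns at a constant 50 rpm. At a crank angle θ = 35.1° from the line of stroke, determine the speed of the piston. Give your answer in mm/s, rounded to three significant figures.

ω = 2π·50/60 = 5.236 rad/s
For an in-line slider-crank, x = r cosθ + √(L² − r² sin²θ), so v = −rω sinθ·[1 + r cosθ/√(L² − r² sin²θ)].
With r = 0.0549 m, L = 0.1945 m, θ = 35.1°: √(L² − r² sin²θ) = 0.19192 m.
v = −0.0549·5.236·0.57501·[1 + 0.0549·0.81815/0.19192] = -0.20397 m/s.
|v| = 0.20397 m/s = 203.97 mm/s.

204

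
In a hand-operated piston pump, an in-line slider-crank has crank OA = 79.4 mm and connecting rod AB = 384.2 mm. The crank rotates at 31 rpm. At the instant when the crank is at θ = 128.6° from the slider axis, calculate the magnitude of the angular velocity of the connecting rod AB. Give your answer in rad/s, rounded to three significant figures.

ω = 3.246 rad/s (converted from 31 rpm).
The rod makes angle φ with the slider axis where L sinφ = r sinθ; differentiating, L cosφ·φ̇ = r ω cosθ.
L cosφ = √(L² − r² sin²θ) = 0.37916 m.
|ω_rod| = r ω |cosθ| / √(L² − r² sin²θ) = 0.0794·3.246·0.62388/0.37916 = 0.42413 rad/s.

0.424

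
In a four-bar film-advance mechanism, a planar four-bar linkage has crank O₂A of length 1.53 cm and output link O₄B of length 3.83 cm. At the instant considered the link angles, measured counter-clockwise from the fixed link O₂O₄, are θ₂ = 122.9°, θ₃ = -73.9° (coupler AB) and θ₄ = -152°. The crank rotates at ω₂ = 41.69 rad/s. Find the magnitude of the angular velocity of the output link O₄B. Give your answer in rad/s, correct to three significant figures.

4.92

ω₂ = 41.69 rad/s
Differentiating the loop-closure r₂e^{iθ₂}+r₃e^{iθ₃}=r₁+r₄e^{iθ₄} gives r₂ω₂e^{iθ₂}+r₃ω₃e^{iθ₃}=r₄ω₄e^{iθ₄}.
Eliminating the other unknown: ω₄ = r₂ω₂ sin(θ₂−θ₃) / [r₄ sin(θ₄−θ₃)].
Numerator sine = -0.28903; denominator sine = -0.97851.
Result = 0.0153·41.69·(-0.28903) / (0.0383·(-0.97851)) = +4.9193 rad/s; magnitude 4.9193 rad/s.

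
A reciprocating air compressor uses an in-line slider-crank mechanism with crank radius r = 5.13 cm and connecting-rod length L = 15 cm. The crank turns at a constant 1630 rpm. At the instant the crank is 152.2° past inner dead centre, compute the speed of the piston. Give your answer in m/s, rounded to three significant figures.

2.83

ω = 2π·1630/60 = 170.7 rad/s
For an in-line slider-crank, x = r cosθ + √(L² − r² sin²θ), so v = −rω sinθ·[1 + r cosθ/√(L² − r² sin²θ)].
With r = 0.0513 m, L = 0.15 m, θ = 152.2°: √(L² − r² sin²θ) = 0.14808 m.
v = −0.0513·170.7·0.46639·[1 + 0.0513·-0.88458/0.14808] = -2.8324 m/s.
|v| = 2.8324 m/s.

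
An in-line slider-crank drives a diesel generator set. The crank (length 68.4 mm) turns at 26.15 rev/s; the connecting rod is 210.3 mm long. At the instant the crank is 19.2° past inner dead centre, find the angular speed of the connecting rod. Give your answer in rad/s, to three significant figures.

ω = 164.3 rad/s (converted from 26.15 rev/s).
The rod makes angle φ with the slider axis where L sinφ = r sinθ; differentiating, L cosφ·φ̇ = r ω cosθ.
L cosφ = √(L² − r² sin²θ) = 0.20909 m.
|ω_rod| = r ω |cosθ| / √(L² − r² sin²θ) = 0.0684·164.3·0.94438/0.20909 = 50.759 rad/s.

50.8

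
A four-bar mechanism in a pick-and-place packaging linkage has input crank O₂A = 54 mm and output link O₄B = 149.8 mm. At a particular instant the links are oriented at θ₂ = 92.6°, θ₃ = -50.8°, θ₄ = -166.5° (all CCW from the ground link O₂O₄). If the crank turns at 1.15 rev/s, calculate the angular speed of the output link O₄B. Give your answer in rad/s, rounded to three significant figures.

1.72

ω₂ = 7.226 rad/s (from 1.15 rev/s).
Differentiating the loop-closure r₂e^{iθ₂}+r₃e^{iθ₃}=r₁+r₄e^{iθ₄} gives r₂ω₂e^{iθ₂}+r₃ω₃e^{iθ₃}=r₄ω₄e^{iθ₄}.
Eliminating the other unknown: ω₄ = r₂ω₂ sin(θ₂−θ₃) / [r₄ sin(θ₄−θ₃)].
Numerator sine = +0.59622; denominator sine = -0.90108.
Result = 0.054·7.226·(+0.59622) / (0.1498·(-0.90108)) = -1.7235 rad/s; magnitude 1.7235 rad/s.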